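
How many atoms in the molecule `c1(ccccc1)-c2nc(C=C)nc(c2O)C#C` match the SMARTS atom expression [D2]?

9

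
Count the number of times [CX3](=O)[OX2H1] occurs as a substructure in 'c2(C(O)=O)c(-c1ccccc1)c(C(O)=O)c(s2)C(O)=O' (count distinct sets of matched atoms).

[CX3](=O)[OX2H1] is the SMARTS for a carboxylic acid: an sp2 carbon double-bonded to O and single-bonded to an -OH oxygen.
The molecule carries 3 separate instances of a carboxylic acid group (-C(=O)OH) meeting every constraint; each maps to a distinct set of atoms, giving 3 matches.

3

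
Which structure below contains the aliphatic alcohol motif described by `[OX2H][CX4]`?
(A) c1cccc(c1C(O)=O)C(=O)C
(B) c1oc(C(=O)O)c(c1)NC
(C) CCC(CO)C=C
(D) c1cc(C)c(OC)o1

C

[OX2H][CX4] describes a hydroxyl oxygen bound to an sp3 (X4) carbon (an aliphatic alcohol).
(A) has a carboxylic acid group (-C(=O)OH) but the -OH is on a CX3 carbonyl carbon, not a CX4 carbon.
(B) has a carboxylic acid group (-C(=O)OH) but the -OH is on a CX3 carbonyl carbon, not a CX4 carbon.
(C) contains a hydroxyl group (-OH), which satisfies every atom and bond constraint.
(D) has a methoxy ether (-OCH3) but the oxygen has H0 (ether), not H1.
So the answer is (C).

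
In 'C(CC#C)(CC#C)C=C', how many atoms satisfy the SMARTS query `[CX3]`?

Check the 9 heavy atoms by environment: 3× C (X4) → no; 4× C (X2) → no; 2× C (X3) → match.
That gives 2 matching atoms.

2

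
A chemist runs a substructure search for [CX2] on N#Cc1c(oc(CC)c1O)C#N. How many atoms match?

The query [CX2] means: C with X2: aliphatic carbon with exactly 2 total connections.
Check the 12 heavy atoms by environment: 1× o (aromatic, X2) → no; 4× c (aromatic, X3) → no; 2× C (X4) → no; 2× C (X2) → match; 2× N (X1) → no; 1× O (X2) → no.
That gives 2 matching atoms.

2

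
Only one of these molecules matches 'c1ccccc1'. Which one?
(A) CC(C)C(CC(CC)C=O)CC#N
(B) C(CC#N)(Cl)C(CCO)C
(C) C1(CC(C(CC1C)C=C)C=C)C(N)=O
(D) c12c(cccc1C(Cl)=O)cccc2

c1ccccc1 describes six aromatic carbons in a ring (a benzene ring).
(A) has a methyl group (-CH3) but no six-membered all-carbon aromatic ring is present.
(B) has a methyl group (-CH3) but no six-membered all-carbon aromatic ring is present.
(C) has a methyl group (-CH3) but no six-membered all-carbon aromatic ring is present.
(D) contains the required atom environment, so the pattern matches.
So the answer is (D).

D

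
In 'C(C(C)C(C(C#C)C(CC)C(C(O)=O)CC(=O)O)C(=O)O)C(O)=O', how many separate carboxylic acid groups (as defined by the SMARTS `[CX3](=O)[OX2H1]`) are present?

[CX3](=O)[OX2H1] is the SMARTS for a carboxylic acid: an sp2 carbon double-bonded to O and single-bonded to an -OH oxygen.
The molecule carries 4 separate instances of a carboxylic acid group (-C(=O)OH) meeting every constraint; each maps to a distinct set of atoms, giving 4 matches.

4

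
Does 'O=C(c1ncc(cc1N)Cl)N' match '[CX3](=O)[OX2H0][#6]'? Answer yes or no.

The pattern [CX3](=O)[OX2H0][#6] describes a carbonyl carbon bonded to an oxygen that is itself bonded to carbon (no H on that O) — an ester.
The closest candidate here is a primary amide (-C(=O)NH2), but the carbonyl is bonded to N, not to an O-C linkage. No other fragment satisfies the full query, so there is no match.

No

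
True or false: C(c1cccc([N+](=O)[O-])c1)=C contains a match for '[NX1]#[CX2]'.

False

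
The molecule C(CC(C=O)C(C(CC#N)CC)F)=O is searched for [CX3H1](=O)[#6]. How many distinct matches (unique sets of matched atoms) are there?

2

[CX3H1](=O)[#6] is the SMARTS for an aldehyde: an sp2 carbon with one H, double-bonded to O and single-bonded to carbon.
The molecule carries 2 separate instances of an aldehyde (-CHO) meeting every constraint; each maps to a distinct set of atoms, giving 2 matches.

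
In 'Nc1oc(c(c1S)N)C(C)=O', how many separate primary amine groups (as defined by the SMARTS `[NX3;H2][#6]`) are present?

[NX3;H2][#6] is the SMARTS for a primary amine: a trivalent nitrogen with two H attached to carbon.
The molecule carries 2 separate instances of a primary amino group (-NH2) meeting every constraint; each maps to a distinct set of atoms, giving 2 matches.

2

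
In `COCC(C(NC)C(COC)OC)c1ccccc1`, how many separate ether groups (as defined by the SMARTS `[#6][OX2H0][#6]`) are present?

[#6][OX2H0][#6] is the SMARTS for an ether: an aliphatic oxygen bridging two carbons with no H on the oxygen.
The molecule carries 3 separate instances of a methoxy ether (-OCH3) meeting every constraint; each maps to a distinct set of atoms, giving 3 matches.

3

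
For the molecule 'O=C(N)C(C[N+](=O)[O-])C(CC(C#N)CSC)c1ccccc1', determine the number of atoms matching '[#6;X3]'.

The query [#6;X3] means: any carbon (aromatic or not) with three total connections.
Check the 22 heavy atoms by environment: 7× C (X4) → no; 6× c (aromatic, X3) → match; 1× C (X2) → no; 1× N (X1) → no; 1× C (X3) → match; 2× O (X1) → no; 1× N (X3) → no; 1× N (charge +1, X3) → no; 1× O (charge -1, X1) → no; 1× S (X2) → no.
Summing the matching environments: 6 + 1 = 7 matching atoms.

7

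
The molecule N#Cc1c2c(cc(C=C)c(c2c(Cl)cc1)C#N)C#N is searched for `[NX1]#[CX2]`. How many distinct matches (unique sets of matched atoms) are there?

3

[NX1]#[CX2] is the SMARTS for a nitrile: a nitrogen triple-bonded to a two-connected carbon.
The molecule carries 3 separate instances of a nitrile (-C#N) meeting every constraint; each maps to a distinct set of atoms, giving 3 matches.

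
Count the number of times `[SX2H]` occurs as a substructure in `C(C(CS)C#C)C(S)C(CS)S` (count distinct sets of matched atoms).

4

[SX2H] is the SMARTS for a thiol: an aliphatic sulfur with two connections, one being H.
The molecule carries 4 separate instances of a thiol (-SH) meeting every constraint; each maps to a distinct set of atoms, giving 4 matches.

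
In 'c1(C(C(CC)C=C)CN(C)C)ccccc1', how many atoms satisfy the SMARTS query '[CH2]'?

3

The query [CH2] means: aliphatic carbon with exactly two hydrogens.
Check the 16 heavy atoms by environment: 3× C (H2) → match; 3× C (H1) → no; 3× C (H3) → no; 1× c (aromatic, H0) → no; 5× c (aromatic, H1) → no; 1× N (H0) → no.
That gives 3 matching atoms.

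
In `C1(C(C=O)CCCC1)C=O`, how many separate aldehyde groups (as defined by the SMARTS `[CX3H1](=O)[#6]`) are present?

2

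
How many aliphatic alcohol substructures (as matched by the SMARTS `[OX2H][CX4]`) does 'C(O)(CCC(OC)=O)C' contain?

1

[OX2H][CX4] is the SMARTS for an aliphatic alcohol: a hydroxyl oxygen bound to an sp3 (X4) carbon.
Exactly one fragment in the molecule meets all constraints, giving 1 match.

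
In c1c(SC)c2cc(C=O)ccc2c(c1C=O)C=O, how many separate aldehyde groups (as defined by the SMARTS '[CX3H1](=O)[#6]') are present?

3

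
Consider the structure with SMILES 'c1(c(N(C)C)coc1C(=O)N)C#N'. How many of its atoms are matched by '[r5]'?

5

The query [r5] means: r5 matches atoms in a five-membered ring.
Check the 13 heavy atoms by environment: 1× o (aromatic, in 5-ring) → match; 4× c (aromatic, in 5-ring) → match; 4× C (acyclic) → no; 3× N (acyclic) → no; 1× O (acyclic) → no.
Summing the matching environments: 1 + 4 = 5 matching atoms.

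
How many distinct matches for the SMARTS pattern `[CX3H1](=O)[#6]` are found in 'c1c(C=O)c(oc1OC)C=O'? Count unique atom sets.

[CX3H1](=O)[#6] is the SMARTS for an aldehyde: an sp2 carbon with one H, double-bonded to O and single-bonded to carbon.
The molecule carries 2 separate instances of an aldehyde (-CHO) meeting every constraint; each maps to a distinct set of atoms, giving 2 matches.

2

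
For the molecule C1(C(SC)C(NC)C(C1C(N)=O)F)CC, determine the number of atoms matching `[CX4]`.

Check the 15 heavy atoms by environment: 9× C (X4) → match; 1× C (X3) → no; 1× O (X1) → no; 2× N (X3) → no; 1× F (X1) → no; 1× S (X2) → no.
That gives 9 matching atoms.

9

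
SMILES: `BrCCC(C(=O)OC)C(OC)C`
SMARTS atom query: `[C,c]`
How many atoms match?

The query [C,c] means: comma = OR; matches aliphatic or aromatic carbon — same as #6.
Check the 12 heavy atoms by environment: 8× C → match; 3× O → no; 1× Br → no.
That gives 8 matching atoms.

8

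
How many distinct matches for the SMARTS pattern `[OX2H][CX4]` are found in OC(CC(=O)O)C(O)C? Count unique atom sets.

2

[OX2H][CX4] is the SMARTS for an aliphatic alcohol: a hydroxyl oxygen bound to an sp3 (X4) carbon.
The molecule carries 2 separate instances of a hydroxyl group (-OH) meeting every constraint; each maps to a distinct set of atoms, giving 2 matches.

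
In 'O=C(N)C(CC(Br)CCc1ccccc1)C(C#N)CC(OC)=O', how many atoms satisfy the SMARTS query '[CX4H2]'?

4

The query [CX4H2] means: sp3 carbon (X4) with exactly two hydrogens.
Check the 23 heavy atoms by environment: 4× C (H2, X4) → match; 3× C (H1, X4) → no; 1× c (aromatic, H0, X3) → no; 5× c (aromatic, H1, X3) → no; 1× C (H0, X2) → no; 1× N (H0, X1) → no; 1× Br (H0, X1) → no; 2× C (H0, X3) → no; 2× O (H0, X1) → no; 1× N (H2, X3) → no; 1× O (H0, X2) → no; 1× C (H3, X4) → no.
That gives 4 matching atoms.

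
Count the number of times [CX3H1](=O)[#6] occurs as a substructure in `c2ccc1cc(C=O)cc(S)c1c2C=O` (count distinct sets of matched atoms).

[CX3H1](=O)[#6] is the SMARTS for an aldehyde: an sp2 carbon with one H, double-bonded to O and single-bonded to carbon.
The molecule carries 2 separate instances of an aldehyde (-CHO) meeting every constraint; each maps to a distinct set of atoms, giving 2 matches.

2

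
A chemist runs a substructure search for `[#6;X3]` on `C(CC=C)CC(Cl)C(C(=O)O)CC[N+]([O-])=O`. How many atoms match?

3

The query [#6;X3] means: any carbon (aromatic or not) with three total connections.
Check the 16 heavy atoms by environment: 7× C (X4) → no; 1× Cl (X1) → no; 3× C (X3) → match; 1× N (charge +1, X3) → no; 1× O (charge -1, X1) → no; 2× O (X1) → no; 1× O (X2) → no.
That gives 3 matching atoms.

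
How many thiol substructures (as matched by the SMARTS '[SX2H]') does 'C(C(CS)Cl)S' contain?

2

[SX2H] is the SMARTS for a thiol: an aliphatic sulfur with two connections, one being H.
The molecule carries 2 separate instances of a thiol (-SH) meeting every constraint; each maps to a distinct set of atoms, giving 2 matches.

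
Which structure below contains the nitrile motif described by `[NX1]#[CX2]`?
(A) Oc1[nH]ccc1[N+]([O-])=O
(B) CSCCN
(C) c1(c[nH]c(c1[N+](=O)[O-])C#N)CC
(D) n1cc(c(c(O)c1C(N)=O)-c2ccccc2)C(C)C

[NX1]#[CX2] describes a nitrogen triple-bonded to a two-connected carbon (a nitrile).
(A) has a nitro group (-[N+](=O)[O-]) but there is no C#N triple bond.
(B) has a primary amino group (-NH2) but the nitrogen is NX3 (three connections), not NX1 triple-bonded.
(C) contains a nitrile (-C#N), which satisfies every atom and bond constraint.
(D) has a primary amide (-C(=O)NH2) but the nitrogen is NX3, not NX1.
So the answer is (C).

C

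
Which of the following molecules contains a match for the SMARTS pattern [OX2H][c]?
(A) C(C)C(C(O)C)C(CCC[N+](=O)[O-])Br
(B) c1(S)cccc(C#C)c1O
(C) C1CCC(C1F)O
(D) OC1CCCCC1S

B

[OX2H][c] describes a hydroxyl oxygen attached to an aromatic carbon (a phenol).
(A) has a hydroxyl group (-OH) but the -OH is on an aliphatic carbon, not an aromatic c.
(B) contains a hydroxyl group (-OH), which satisfies every atom and bond constraint.
(C) has a hydroxyl group (-OH) but the -OH is on an aliphatic carbon, not an aromatic c.
(D) has a hydroxyl group (-OH) but the -OH is on an aliphatic carbon, not an aromatic c.
So the answer is (B).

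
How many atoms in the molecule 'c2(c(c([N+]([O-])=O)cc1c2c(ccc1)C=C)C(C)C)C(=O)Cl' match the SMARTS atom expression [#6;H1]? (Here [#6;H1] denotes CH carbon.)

6

The query [#6;H1] means: any carbon bearing exactly one hydrogen.
Check the 21 heavy atoms by environment: 6× c (aromatic, H0) → no; 4× c (aromatic, H1) → match; 2× C (H1) → match; 2× C (H3) → no; 1× C (H2) → no; 1× N (charge +1, H0) → no; 1× O (charge -1, H0) → no; 2× O (H0) → no; 1× C (H0) → no; 1× Cl (H0) → no.
Summing the matching environments: 4 + 2 = 6 matching atoms.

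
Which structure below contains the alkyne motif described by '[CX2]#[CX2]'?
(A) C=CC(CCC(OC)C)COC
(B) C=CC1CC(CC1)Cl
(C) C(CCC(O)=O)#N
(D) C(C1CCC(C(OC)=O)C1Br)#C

D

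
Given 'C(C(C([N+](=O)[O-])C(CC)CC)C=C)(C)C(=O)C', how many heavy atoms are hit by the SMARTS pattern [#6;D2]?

3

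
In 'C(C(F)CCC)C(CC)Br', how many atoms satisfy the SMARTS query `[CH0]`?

0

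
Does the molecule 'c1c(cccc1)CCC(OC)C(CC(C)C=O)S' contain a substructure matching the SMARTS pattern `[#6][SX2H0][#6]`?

No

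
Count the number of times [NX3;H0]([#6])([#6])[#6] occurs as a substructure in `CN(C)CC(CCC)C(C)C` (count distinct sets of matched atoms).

1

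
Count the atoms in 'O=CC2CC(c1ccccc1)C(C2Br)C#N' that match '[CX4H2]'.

1

Check the 16 heavy atoms by environment: 4× C (H1, X4) → no; 1× C (H2, X4) → match; 1× C (H0, X2) → no; 1× N (H0, X1) → no; 1× Br (H0, X1) → no; 1× C (H1, X3) → no; 1× O (H0, X1) → no; 1× c (aromatic, H0, X3) → no; 5× c (aromatic, H1, X3) → no.
That gives 1 matching atom.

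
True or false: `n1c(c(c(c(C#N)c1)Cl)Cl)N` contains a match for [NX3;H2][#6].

True

The pattern [NX3;H2][#6] describes a trivalent nitrogen with two H attached to carbon — a primary amine.
The molecule carries a primary amino group (-NH2), whose atoms satisfy every constraint of the query, so the pattern matches.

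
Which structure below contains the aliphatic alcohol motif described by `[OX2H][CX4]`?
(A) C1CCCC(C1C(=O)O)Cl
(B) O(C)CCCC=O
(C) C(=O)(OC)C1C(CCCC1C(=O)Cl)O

C

[OX2H][CX4] describes a hydroxyl oxygen bound to an sp3 (X4) carbon (an aliphatic alcohol).
(A) has a carboxylic acid group (-C(=O)OH) but the -OH is on a CX3 carbonyl carbon, not a CX4 carbon.
(B) has a methoxy ether (-OCH3) but the oxygen has H0 (ether), not H1.
(C) contains a hydroxyl group (-OH), which satisfies every atom and bond constraint.
So the answer is (C).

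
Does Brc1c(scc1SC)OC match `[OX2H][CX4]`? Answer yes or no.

No

The pattern [OX2H][CX4] describes a hydroxyl oxygen bound to an sp3 (X4) carbon — an aliphatic alcohol.
The closest candidate here is a methoxy ether (-OCH3), but the oxygen has H0 (ether), not H1. No other fragment satisfies the full query, so there is no match.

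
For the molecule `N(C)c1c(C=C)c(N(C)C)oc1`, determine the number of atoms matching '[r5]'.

The query [r5] means: r5 matches atoms in a five-membered ring.
Check the 12 heavy atoms by environment: 1× o (aromatic, in 5-ring) → match; 4× c (aromatic, in 5-ring) → match; 5× C (acyclic) → no; 2× N (acyclic) → no.
Summing the matching environments: 1 + 4 = 5 matching atoms.

5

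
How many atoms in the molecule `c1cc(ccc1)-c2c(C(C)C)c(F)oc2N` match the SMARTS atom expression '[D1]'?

4

The query [D1] means: atom with exactly one heavy-atom neighbour (degree 1).
Check the 16 heavy atoms by environment: 1× o (aromatic, D2) → no; 5× c (aromatic, D3) → no; 1× C (D3) → no; 2× C (D1) → match; 1× F (D1) → match; 5× c (aromatic, D2) → no; 1× N (D1) → match.
Summing the matching environments: 2 + 1 + 1 = 4 matching atoms.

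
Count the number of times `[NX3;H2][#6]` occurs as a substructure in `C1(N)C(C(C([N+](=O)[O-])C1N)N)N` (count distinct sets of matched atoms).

4

[NX3;H2][#6] is the SMARTS for a primary amine: a trivalent nitrogen with two H attached to carbon.
The molecule carries 4 separate instances of a primary amino group (-NH2) meeting every constraint; each maps to a distinct set of atoms, giving 4 matches.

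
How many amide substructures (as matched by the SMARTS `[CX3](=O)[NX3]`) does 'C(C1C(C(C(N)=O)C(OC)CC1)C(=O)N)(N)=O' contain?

3

[CX3](=O)[NX3] is the SMARTS for an amide: a carbonyl carbon bonded to a trivalent nitrogen.
The molecule carries 3 separate instances of a primary amide (-C(=O)NH2) meeting every constraint; each maps to a distinct set of atoms, giving 3 matches.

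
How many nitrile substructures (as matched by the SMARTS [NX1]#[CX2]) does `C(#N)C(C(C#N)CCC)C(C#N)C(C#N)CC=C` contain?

[NX1]#[CX2] is the SMARTS for a nitrile: a nitrogen triple-bonded to a two-connected carbon.
The molecule carries 4 separate instances of a nitrile (-C#N) meeting every constraint; each maps to a distinct set of atoms, giving 4 matches.

4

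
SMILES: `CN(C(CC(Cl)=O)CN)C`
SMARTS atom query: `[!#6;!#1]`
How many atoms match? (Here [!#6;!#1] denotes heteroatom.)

4

Check the 10 heavy atoms by environment: 6× C → no; 2× N → match; 1× O → match; 1× Cl → match.
Summing the matching environments: 2 + 1 + 1 = 4 matching atoms.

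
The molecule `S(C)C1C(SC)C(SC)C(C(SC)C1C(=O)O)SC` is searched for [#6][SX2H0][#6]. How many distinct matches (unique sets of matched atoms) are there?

5

[#6][SX2H0][#6] is the SMARTS for a thioether: an aliphatic sulfur bridging two carbons with no H on the sulfur.
The molecule carries 5 separate instances of a methylthio ether (-SCH3) meeting every constraint; each maps to a distinct set of atoms, giving 5 matches.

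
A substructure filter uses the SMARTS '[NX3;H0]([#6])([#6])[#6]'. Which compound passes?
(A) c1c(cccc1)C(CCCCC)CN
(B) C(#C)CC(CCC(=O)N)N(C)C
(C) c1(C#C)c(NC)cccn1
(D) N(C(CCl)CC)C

B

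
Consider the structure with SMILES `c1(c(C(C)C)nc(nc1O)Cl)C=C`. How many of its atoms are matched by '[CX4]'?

3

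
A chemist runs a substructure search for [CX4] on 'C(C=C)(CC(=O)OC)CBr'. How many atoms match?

Check the 10 heavy atoms by environment: 4× C (X4) → match; 1× Br (X1) → no; 3× C (X3) → no; 1× O (X1) → no; 1× O (X2) → no.
That gives 4 matching atoms.

4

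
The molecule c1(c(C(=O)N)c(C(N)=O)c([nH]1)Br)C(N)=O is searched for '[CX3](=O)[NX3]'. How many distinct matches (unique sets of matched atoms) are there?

[CX3](=O)[NX3] is the SMARTS for an amide: a carbonyl carbon bonded to a trivalent nitrogen.
The molecule carries 3 separate instances of a primary amide (-C(=O)NH2) meeting every constraint; each maps to a distinct set of atoms, giving 3 matches.

3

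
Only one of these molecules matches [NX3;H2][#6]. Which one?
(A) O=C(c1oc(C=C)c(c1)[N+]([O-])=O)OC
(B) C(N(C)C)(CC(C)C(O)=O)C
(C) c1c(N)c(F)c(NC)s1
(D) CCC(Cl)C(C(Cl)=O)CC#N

C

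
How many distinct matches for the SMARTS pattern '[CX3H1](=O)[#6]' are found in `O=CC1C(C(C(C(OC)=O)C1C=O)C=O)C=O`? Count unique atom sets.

[CX3H1](=O)[#6] is the SMARTS for an aldehyde: an sp2 carbon with one H, double-bonded to O and single-bonded to carbon.
The molecule carries 4 separate instances of an aldehyde (-CHO) meeting every constraint; each maps to a distinct set of atoms, giving 4 matches.

4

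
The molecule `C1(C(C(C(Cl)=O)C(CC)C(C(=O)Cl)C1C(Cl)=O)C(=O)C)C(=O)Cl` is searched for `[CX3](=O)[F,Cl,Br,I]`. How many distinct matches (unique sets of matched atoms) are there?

[CX3](=O)[F,Cl,Br,I] is the SMARTS for an acyl halide: a carbonyl carbon bonded to a halogen.
The molecule carries 4 separate instances of an acyl chloride (-C(=O)Cl) meeting every constraint; each maps to a distinct set of atoms, giving 4 matches.

4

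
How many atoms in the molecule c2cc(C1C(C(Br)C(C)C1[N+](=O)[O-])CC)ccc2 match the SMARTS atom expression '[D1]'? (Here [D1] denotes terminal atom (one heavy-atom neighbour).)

Check the 18 heavy atoms by environment: 5× C (D3) → no; 1× C (D2) → no; 2× C (D1) → match; 1× c (aromatic, D3) → no; 5× c (aromatic, D2) → no; 1× Br (D1) → match; 1× N (charge +1, D3) → no; 1× O (charge -1, D1) → match; 1× O (D1) → match.
Summing the matching environments: 2 + 1 + 1 + 1 = 5 matching atoms.

5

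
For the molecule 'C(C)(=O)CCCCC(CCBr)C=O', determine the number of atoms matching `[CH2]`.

The query [CH2] means: aliphatic carbon with exactly two hydrogens.
Check the 13 heavy atoms by environment: 6× C (H2) → match; 2× C (H1) → no; 1× Br (H0) → no; 2× O (H0) → no; 1× C (H0) → no; 1× C (H3) → no.
That gives 6 matching atoms.

6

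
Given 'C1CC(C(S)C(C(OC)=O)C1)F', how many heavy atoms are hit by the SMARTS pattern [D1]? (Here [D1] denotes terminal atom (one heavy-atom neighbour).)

4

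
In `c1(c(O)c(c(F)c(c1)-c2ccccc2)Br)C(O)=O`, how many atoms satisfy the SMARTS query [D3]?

7

Check the 18 heavy atoms by environment: 6× c (aromatic, D3) → match; 6× c (aromatic, D2) → no; 1× Br (D1) → no; 1× C (D3) → match; 3× O (D1) → no; 1× F (D1) → no.
Summing the matching environments: 6 + 1 = 7 matching atoms.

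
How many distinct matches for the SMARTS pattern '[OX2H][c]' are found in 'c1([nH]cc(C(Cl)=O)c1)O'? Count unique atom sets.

1

[OX2H][c] is the SMARTS for a phenol: a hydroxyl oxygen attached to an aromatic carbon.
Exactly one fragment in the molecule meets all constraints, giving 1 match.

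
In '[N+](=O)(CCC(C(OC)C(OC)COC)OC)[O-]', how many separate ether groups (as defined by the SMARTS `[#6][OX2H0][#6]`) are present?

[#6][OX2H0][#6] is the SMARTS for an ether: an aliphatic oxygen bridging two carbons with no H on the oxygen.
The molecule carries 4 separate instances of a methoxy ether (-OCH3) meeting every constraint; each maps to a distinct set of atoms, giving 4 matches.

4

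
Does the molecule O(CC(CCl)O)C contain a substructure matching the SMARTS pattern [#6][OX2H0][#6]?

The pattern [#6][OX2H0][#6] describes an aliphatic oxygen bridging two carbons with no H on the oxygen — an ether.
The molecule carries a methoxy ether (-OCH3), whose atoms satisfy every constraint of the query, so the pattern matches.

Yes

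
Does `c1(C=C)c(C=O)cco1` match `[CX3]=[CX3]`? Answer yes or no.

The pattern [CX3]=[CX3] describes a non-aromatic C=C double bond between two sp2 carbons — an alkene.
The molecule carries a vinyl group (-CH=CH2), whose atoms satisfy every constraint of the query, so the pattern matches.

Yes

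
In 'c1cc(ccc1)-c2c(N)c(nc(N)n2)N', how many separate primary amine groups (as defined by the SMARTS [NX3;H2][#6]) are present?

3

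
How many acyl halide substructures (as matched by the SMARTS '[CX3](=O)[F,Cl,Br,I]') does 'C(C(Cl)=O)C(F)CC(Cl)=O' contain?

[CX3](=O)[F,Cl,Br,I] is the SMARTS for an acyl halide: a carbonyl carbon bonded to a halogen.
The molecule carries 2 separate instances of an acyl chloride (-C(=O)Cl) meeting every constraint; each maps to a distinct set of atoms, giving 2 matches.

2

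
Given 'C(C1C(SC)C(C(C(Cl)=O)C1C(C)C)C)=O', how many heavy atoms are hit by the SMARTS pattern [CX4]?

10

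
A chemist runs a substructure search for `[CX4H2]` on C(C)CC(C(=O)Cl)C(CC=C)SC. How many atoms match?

The query [CX4H2] means: sp3 carbon (X4) with exactly two hydrogens.
Check the 13 heavy atoms by environment: 3× C (H2, X4) → match; 2× C (H1, X4) → no; 1× C (H1, X3) → no; 1× C (H2, X3) → no; 1× S (H0, X2) → no; 2× C (H3, X4) → no; 1× C (H0, X3) → no; 1× O (H0, X1) → no; 1× Cl (H0, X1) → no.
That gives 3 matching atoms.

3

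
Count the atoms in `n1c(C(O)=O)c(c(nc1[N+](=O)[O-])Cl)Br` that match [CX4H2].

The query [CX4H2] means: sp3 carbon (X4) with exactly two hydrogens.
Check the 14 heavy atoms by environment: 2× n (aromatic, H0, X2) → no; 4× c (aromatic, H0, X3) → no; 1× N (charge +1, H0, X3) → no; 1× O (charge -1, H0, X1) → no; 2× O (H0, X1) → no; 1× Br (H0, X1) → no; 1× Cl (H0, X1) → no; 1× C (H0, X3) → no; 1× O (H1, X2) → no.
No environment satisfies the query, so 0 matching atoms.

0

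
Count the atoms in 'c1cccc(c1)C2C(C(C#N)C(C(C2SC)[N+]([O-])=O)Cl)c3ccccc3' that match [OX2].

The query [OX2] means: aliphatic oxygen with two total connections — ether, hydroxyl, or ester single-bond O.
Check the 26 heavy atoms by environment: 7× C (X4) → no; 1× S (X2) → no; 12× c (aromatic, X3) → no; 1× N (charge +1, X3) → no; 1× O (charge -1, X1) → no; 1× O (X1) → no; 1× C (X2) → no; 1× N (X1) → no; 1× Cl (X1) → no.
No environment satisfies the query, so 0 matching atoms.

0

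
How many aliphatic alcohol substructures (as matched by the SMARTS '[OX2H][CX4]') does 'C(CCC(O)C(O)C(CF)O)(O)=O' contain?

[OX2H][CX4] is the SMARTS for an aliphatic alcohol: a hydroxyl oxygen bound to an sp3 (X4) carbon.
The molecule carries 3 separate instances of a hydroxyl group (-OH) meeting every constraint; each maps to a distinct set of atoms, giving 3 matches.

3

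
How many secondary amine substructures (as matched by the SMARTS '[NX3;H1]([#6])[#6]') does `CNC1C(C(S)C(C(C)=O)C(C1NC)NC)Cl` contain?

3

[NX3;H1]([#6])[#6] is the SMARTS for a secondary amine: a trivalent nitrogen with one H, bonded to two carbons.
The molecule carries 3 separate instances of an N-methylamino group (-NHCH3) meeting every constraint; each maps to a distinct set of atoms, giving 3 matches.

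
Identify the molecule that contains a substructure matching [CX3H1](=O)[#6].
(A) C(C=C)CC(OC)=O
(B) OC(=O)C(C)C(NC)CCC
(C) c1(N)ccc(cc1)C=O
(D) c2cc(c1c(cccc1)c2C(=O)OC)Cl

[CX3H1](=O)[#6] describes an sp2 carbon with one H, double-bonded to O and single-bonded to carbon (an aldehyde).
(A) has a methyl-ester group (-C(=O)OCH3) but the carbonyl carbon has H0, not H1.
(B) has a carboxylic acid group (-C(=O)OH) but the carbonyl carbon has H0 and is bonded to O, not H1.
(C) contains an aldehyde (-CHO), which satisfies every atom and bond constraint.
(D) has a methyl-ester group (-C(=O)OCH3) but the carbonyl carbon has H0, not H1.
So the answer is (C).

C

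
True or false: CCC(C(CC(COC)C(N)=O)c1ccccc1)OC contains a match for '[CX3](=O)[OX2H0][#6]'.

False

The pattern [CX3](=O)[OX2H0][#6] describes a carbonyl carbon bonded to an oxygen that is itself bonded to carbon (no H on that O) — an ester.
The closest candidate here is a primary amide (-C(=O)NH2), but the carbonyl is bonded to N, not to an O-C linkage. No other fragment satisfies the full query, so there is no match.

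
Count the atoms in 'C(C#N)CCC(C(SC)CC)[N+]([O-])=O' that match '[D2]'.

6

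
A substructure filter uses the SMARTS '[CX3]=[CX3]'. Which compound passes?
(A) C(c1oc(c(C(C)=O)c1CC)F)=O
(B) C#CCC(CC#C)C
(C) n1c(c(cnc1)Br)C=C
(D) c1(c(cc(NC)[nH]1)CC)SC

C

[CX3]=[CX3] describes a non-aromatic C=C double bond between two sp2 carbons (an alkene).
(A) has an ethyl group (-CH2CH3) but its C-C bond is a single bond between CX4 carbons, not CX3=CX3.
(B) has an ethynyl group (-C#CH) but the C-C bond is a triple bond, not a double bond.
(C) contains a vinyl group (-CH=CH2), which satisfies every atom and bond constraint.
(D) has an ethyl group (-CH2CH3) but its C-C bond is a single bond between CX4 carbons, not CX3=CX3.
So the answer is (C).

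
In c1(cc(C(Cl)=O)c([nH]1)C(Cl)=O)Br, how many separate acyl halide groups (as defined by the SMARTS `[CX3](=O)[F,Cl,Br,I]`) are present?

2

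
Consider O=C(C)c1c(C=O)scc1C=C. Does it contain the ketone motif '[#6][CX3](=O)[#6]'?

The pattern [#6][CX3](=O)[#6] describes a carbonyl carbon (no H) flanked by two carbons — a ketone.
The molecule carries an acetyl/ketone group (-C(=O)CH3), whose atoms satisfy every constraint of the query, so the pattern matches.

Yes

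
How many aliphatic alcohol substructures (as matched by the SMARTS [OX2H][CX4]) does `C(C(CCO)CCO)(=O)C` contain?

[OX2H][CX4] is the SMARTS for an aliphatic alcohol: a hydroxyl oxygen bound to an sp3 (X4) carbon.
The molecule carries 2 separate instances of a hydroxyl group (-OH) meeting every constraint; each maps to a distinct set of atoms, giving 2 matches.

2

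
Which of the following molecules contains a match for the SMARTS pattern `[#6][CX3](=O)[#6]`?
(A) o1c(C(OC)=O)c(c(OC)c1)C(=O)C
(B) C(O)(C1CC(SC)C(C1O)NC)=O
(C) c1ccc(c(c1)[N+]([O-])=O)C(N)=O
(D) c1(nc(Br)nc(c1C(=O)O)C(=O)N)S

[#6][CX3](=O)[#6] describes a carbonyl carbon (no H) flanked by two carbons (a ketone).
(A) contains an acetyl/ketone group (-C(=O)CH3), which satisfies every atom and bond constraint.
(B) has a carboxylic acid group (-C(=O)OH) but one neighbour of the carbonyl carbon is O, not C.
(C) has a primary amide (-C(=O)NH2) but one neighbour of the carbonyl carbon is N, not C.
(D) has a carboxylic acid group (-C(=O)OH) but one neighbour of the carbonyl carbon is O, not C.
So the answer is (A).

A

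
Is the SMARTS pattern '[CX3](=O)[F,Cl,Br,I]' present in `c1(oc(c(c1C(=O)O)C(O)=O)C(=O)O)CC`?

The pattern [CX3](=O)[F,Cl,Br,I] describes a carbonyl carbon bonded to a halogen — an acyl halide.
The closest candidate here is a carboxylic acid group (-C(=O)OH), but the carbonyl is bonded to -OH, not to a halogen. No other fragment satisfies the full query, so there is no match.

No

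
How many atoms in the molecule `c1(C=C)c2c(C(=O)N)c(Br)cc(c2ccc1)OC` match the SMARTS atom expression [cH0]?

6

The query [cH0] means: aromatic carbon with no attached hydrogen (substituted or ring-fusion).
Check the 18 heavy atoms by environment: 6× c (aromatic, H0) → match; 4× c (aromatic, H1) → no; 2× O (H0) → no; 1× C (H3) → no; 1× C (H0) → no; 1× N (H2) → no; 1× Br (H0) → no; 1× C (H1) → no; 1× C (H2) → no.
That gives 6 matching atoms.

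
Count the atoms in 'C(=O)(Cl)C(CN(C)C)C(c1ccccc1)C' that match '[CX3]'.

The query [CX3] means: C with X3: aliphatic carbon with exactly 3 total connections.
Check the 16 heavy atoms by environment: 6× C (X4) → no; 1× C (X3) → match; 1× O (X1) → no; 1× Cl (X1) → no; 1× N (X3) → no; 6× c (aromatic, X3) → no.
That gives 1 matching atom.

1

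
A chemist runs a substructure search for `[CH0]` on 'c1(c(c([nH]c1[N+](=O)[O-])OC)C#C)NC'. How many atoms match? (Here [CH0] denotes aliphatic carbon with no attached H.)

1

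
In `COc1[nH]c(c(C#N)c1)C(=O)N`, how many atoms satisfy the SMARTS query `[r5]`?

5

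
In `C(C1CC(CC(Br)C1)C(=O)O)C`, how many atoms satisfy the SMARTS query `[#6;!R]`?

3

Check the 12 heavy atoms by environment: 6× C (in 6-ring) → no; 3× C (acyclic) → match; 1× Br (acyclic) → no; 2× O (acyclic) → no.
That gives 3 matching atoms.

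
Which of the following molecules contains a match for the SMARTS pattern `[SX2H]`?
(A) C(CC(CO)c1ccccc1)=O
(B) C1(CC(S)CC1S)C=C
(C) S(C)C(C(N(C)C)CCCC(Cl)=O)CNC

B

[SX2H] describes an aliphatic sulfur with two connections, one being H (a thiol).
(A) has a hydroxyl group (-OH) but it is an -OH, not an -SH.
(B) contains a thiol (-SH), which satisfies every atom and bond constraint.
(C) has a methylthio ether (-SCH3) but the sulfur has H0 (bonded to two carbons), not H1.
So the answer is (B).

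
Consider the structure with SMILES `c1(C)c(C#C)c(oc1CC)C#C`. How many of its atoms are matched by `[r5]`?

5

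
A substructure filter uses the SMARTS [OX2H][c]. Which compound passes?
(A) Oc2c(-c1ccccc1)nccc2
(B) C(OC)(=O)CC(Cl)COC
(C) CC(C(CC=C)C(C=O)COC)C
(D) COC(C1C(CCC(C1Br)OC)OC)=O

[OX2H][c] describes a hydroxyl oxygen attached to an aromatic carbon (a phenol).
(A) contains a hydroxyl group (-OH), which satisfies every atom and bond constraint.
(B) has a methoxy ether (-OCH3) but the oxygen has H0, not H1.
(C) has a methoxy ether (-OCH3) but the oxygen has H0, not H1.
(D) has a methoxy ether (-OCH3) but the oxygen has H0, not H1.
So the answer is (A).

A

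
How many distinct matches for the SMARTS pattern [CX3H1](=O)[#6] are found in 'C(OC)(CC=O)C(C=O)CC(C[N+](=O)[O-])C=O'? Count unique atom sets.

[CX3H1](=O)[#6] is the SMARTS for an aldehyde: an sp2 carbon with one H, double-bonded to O and single-bonded to carbon.
The molecule carries 3 separate instances of an aldehyde (-CHO) meeting every constraint; each maps to a distinct set of atoms, giving 3 matches.

3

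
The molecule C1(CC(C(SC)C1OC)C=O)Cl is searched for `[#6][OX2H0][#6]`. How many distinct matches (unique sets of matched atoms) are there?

1

[#6][OX2H0][#6] is the SMARTS for an ether: an aliphatic oxygen bridging two carbons with no H on the oxygen.
Exactly one fragment in the molecule meets all constraints, giving 1 match.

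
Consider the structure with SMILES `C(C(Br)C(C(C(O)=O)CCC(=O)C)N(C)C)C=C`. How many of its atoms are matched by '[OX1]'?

2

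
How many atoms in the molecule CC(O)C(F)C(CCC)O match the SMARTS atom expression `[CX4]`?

7

Check the 10 heavy atoms by environment: 7× C (X4) → match; 2× O (X2) → no; 1× F (X1) → no.
That gives 7 matching atoms.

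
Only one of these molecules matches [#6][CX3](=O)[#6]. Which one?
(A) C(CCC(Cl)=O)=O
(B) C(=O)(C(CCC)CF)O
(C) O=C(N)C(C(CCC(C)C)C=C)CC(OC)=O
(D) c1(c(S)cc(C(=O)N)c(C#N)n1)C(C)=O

D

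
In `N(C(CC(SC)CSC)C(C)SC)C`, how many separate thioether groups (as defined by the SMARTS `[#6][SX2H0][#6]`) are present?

[#6][SX2H0][#6] is the SMARTS for a thioether: an aliphatic sulfur bridging two carbons with no H on the sulfur.
The molecule carries 3 separate instances of a methylthio ether (-SCH3) meeting every constraint; each maps to a distinct set of atoms, giving 3 matches.

3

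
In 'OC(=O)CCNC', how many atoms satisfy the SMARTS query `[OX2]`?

The query [OX2] means: aliphatic oxygen with two total connections — ether, hydroxyl, or ester single-bond O.
Check the 7 heavy atoms by environment: 3× C (X4) → no; 1× C (X3) → no; 1× O (X1) → no; 1× O (X2) → match; 1× N (X3) → no.
That gives 1 matching atom.

1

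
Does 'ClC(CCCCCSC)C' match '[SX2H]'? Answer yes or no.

No

The pattern [SX2H] describes an aliphatic sulfur with two connections, one being H — a thiol.
The closest candidate here is a methylthio ether (-SCH3), but the sulfur has H0 (bonded to two carbons), not H1. No other fragment satisfies the full query, so there is no match.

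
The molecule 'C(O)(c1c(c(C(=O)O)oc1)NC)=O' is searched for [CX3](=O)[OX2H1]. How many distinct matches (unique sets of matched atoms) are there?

[CX3](=O)[OX2H1] is the SMARTS for a carboxylic acid: an sp2 carbon double-bonded to O and single-bonded to an -OH oxygen.
The molecule carries 2 separate instances of a carboxylic acid group (-C(=O)OH) meeting every constraint; each maps to a distinct set of atoms, giving 2 matches.

2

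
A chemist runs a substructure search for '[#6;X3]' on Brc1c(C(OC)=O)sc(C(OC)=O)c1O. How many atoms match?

Check the 15 heavy atoms by environment: 1× s (aromatic, X2) → no; 4× c (aromatic, X3) → match; 2× C (X3) → match; 2× O (X1) → no; 3× O (X2) → no; 2× C (X4) → no; 1× Br (X1) → no.
Summing the matching environments: 4 + 2 = 6 matching atoms.

6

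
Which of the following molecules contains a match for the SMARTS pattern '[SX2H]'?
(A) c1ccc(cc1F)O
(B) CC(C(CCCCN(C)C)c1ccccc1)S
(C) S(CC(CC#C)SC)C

[SX2H] describes an aliphatic sulfur with two connections, one being H (a thiol).
(A) has a hydroxyl group (-OH) but it is an -OH, not an -SH.
(B) contains a thiol (-SH), which satisfies every atom and bond constraint.
(C) has a methylthio ether (-SCH3) but the sulfur has H0 (bonded to two carbons), not H1.
So the answer is (B).

B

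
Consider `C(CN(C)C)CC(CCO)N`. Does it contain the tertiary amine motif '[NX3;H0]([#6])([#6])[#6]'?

The pattern [NX3;H0]([#6])([#6])[#6] describes a trivalent nitrogen with no H, bonded to three carbons — a tertiary amine.
The molecule carries a dimethylamino group (-N(CH3)2), whose atoms satisfy every constraint of the query, so the pattern matches.

Yes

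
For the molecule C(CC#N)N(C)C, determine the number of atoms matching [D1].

3

The query [D1] means: atom with exactly one heavy-atom neighbour (degree 1).
Check the 7 heavy atoms by environment: 3× C (D2) → no; 1× N (D3) → no; 2× C (D1) → match; 1× N (D1) → match.
Summing the matching environments: 2 + 1 = 3 matching atoms.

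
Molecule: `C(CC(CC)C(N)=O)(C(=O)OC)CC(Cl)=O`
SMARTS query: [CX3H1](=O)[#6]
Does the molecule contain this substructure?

No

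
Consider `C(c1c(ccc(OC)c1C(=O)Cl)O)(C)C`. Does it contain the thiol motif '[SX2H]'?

No

The pattern [SX2H] describes an aliphatic sulfur with two connections, one being H — a thiol.
The closest candidate here is a hydroxyl group (-OH), but it is an -OH, not an -SH. No other fragment satisfies the full query, so there is no match.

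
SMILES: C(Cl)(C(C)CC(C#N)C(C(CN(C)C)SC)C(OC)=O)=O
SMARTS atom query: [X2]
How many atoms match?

3

The query [X2] means: any atom with exactly two total connections (bonds + H).
Check the 21 heavy atoms by environment: 11× C (X4) → no; 1× C (X2) → match; 1× N (X1) → no; 2× C (X3) → no; 2× O (X1) → no; 1× Cl (X1) → no; 1× N (X3) → no; 1× O (X2) → match; 1× S (X2) → match.
Summing the matching environments: 1 + 1 + 1 = 3 matching atoms.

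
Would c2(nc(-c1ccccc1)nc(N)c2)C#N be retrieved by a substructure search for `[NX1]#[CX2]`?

The pattern [NX1]#[CX2] describes a nitrogen triple-bonded to a two-connected carbon — a nitrile.
The molecule carries a nitrile (-C#N), whose atoms satisfy every constraint of the query, so the pattern matches.

Yes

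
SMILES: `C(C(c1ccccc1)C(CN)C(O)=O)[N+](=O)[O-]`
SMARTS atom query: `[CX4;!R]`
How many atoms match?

4

The query [CX4;!R] means: aliphatic carbon with four total connections, not in a ring.
Check the 17 heavy atoms by environment: 4× C (X4, acyclic) → match; 1× N (charge +1, X3, acyclic) → no; 1× O (charge -1, X1, acyclic) → no; 2× O (X1, acyclic) → no; 1× C (X3, acyclic) → no; 1× O (X2, acyclic) → no; 6× c (aromatic, X3, in 6-ring) → no; 1× N (X3, acyclic) → no.
That gives 4 matching atoms.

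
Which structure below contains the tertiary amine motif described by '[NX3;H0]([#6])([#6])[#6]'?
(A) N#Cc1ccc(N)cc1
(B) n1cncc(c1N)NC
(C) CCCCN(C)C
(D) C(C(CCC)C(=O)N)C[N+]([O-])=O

C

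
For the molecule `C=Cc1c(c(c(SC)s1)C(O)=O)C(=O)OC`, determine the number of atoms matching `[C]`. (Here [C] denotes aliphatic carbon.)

Check the 16 heavy atoms by environment: 1× s (aromatic) → no; 4× c (aromatic) → no; 6× C → match; 4× O → no; 1× S → no.
That gives 6 matching atoms.

6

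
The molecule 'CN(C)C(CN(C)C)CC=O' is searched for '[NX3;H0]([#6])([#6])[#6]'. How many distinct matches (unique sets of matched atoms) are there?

2

[NX3;H0]([#6])([#6])[#6] is the SMARTS for a tertiary amine: a trivalent nitrogen with no H, bonded to three carbons.
The molecule carries 2 separate instances of a dimethylamino group (-N(CH3)2) meeting every constraint; each maps to a distinct set of atoms, giving 2 matches.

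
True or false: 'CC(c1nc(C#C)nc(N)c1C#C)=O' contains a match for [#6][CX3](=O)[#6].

The pattern [#6][CX3](=O)[#6] describes a carbonyl carbon (no H) flanked by two carbons — a ketone.
The molecule carries an acetyl/ketone group (-C(=O)CH3), whose atoms satisfy every constraint of the query, so the pattern matches.

True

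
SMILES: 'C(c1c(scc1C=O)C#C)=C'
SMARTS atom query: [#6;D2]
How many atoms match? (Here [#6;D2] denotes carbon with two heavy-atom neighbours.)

4

Check the 11 heavy atoms by environment: 1× s (aromatic, D2) → no; 3× c (aromatic, D3) → no; 1× c (aromatic, D2) → match; 3× C (D2) → match; 2× C (D1) → no; 1× O (D1) → no.
Summing the matching environments: 1 + 3 = 4 matching atoms.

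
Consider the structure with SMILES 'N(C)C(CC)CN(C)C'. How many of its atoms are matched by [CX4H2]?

2

Check the 9 heavy atoms by environment: 2× C (H2, X4) → match; 1× C (H1, X4) → no; 1× N (H0, X3) → no; 4× C (H3, X4) → no; 1× N (H1, X3) → no.
That gives 2 matching atoms.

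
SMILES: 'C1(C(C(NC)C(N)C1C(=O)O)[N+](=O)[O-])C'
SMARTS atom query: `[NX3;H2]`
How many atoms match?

Check the 15 heavy atoms by environment: 5× C (H1, X4) → no; 1× C (H0, X3) → no; 2× O (H0, X1) → no; 1× O (H1, X2) → no; 2× C (H3, X4) → no; 1× N (H2, X3) → match; 1× N (H1, X3) → no; 1× N (charge +1, H0, X3) → no; 1× O (charge -1, H0, X1) → no.
That gives 1 matching atom.

1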